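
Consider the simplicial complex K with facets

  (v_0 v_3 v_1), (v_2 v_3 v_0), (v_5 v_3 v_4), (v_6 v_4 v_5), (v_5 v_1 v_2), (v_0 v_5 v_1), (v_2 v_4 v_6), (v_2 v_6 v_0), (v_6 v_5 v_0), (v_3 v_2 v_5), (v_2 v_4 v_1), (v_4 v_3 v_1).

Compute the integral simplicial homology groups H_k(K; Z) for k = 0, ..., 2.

We work with the vertex ordering v_0 < v_1 < v_2 < v_3 < v_4 < v_5 < v_6. The simplices of K, each written with vertices in increasing order, are:

  0-simplices (7): [v_0], [v_1], [v_2], [v_3], [v_4], [v_5], [v_6]
  1-simplices (18): (18 of them)
  2-simplices (12): (12 of them)

so the chain groups are C_0 ≅ Z^7, C_1 ≅ Z^18, C_2 ≅ Z^12.

The boundary map ∂_1: C_1 → C_0 sends each edge [p,q] (with p < q) to q − p.
The resulting 7×18 matrix has rank 6, and its Smith normal form has invariant factors (1,1,1,1,1,1).

The boundary map ∂_2: C_2 → C_1 maps a triangle to the signed sum of its edges. For instance
  ∂[v_0,v_1,v_3] = [v_1,v_3] − [v_0,v_3] + [v_0,v_1],
  ∂[v_2,v_3,v_5] = [v_3,v_5] − [v_2,v_5] + [v_2,v_3].
As a 18×12 matrix over Z this has rank 12, with invariant factors (1,1,1,1,1,1,1,1,1,1,1,2).

Now H_k = ker ∂_k / im ∂_{k+1}, so:

  H_0: rank C_0 − rank ∂_1 = 7 − 6 = 1, and the invariant factors of ∂_1 are all 1, so H_0 ≅ Z.
  H_1: rank ker ∂_1 − rank ∂_2 = (18 − 6) − 12 = 0, and ∂_2 has invariant factor 2 > 1, so H_1 ≅ Z/2.
  H_2: rank ker ∂_2 − rank ∂_3 = (12 − 12) − 0 = 0, and there is no ∂_3, so H_2 ≅ 0.

H_0 ≅ Z,  H_1 ≅ Z/2,  H_2 = 0.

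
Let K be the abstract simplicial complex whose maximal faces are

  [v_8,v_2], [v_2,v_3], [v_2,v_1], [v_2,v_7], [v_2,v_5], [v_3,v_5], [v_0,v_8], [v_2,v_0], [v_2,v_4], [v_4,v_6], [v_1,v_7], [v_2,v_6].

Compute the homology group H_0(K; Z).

We work with the vertex ordering v_0 < v_1 < v_2 < v_3 < v_4 < v_5 < v_6 < v_7 < v_8. The simplices of K, each written with vertices in increasing order, are:

  0-simplices (9): [v_0], [v_1], [v_2], [v_3], [v_4], [v_5], [v_6], [v_7], [v_8]
  1-simplices (12): [v_0,v_2], [v_0,v_8], [v_1,v_2], [v_1,v_7], [v_2,v_3], [v_2,v_4], [v_2,v_5], [v_2,v_6], [v_2,v_7], [v_2,v_8], [v_3,v_5], [v_4,v_6]

Hence C_0 ≅ Z^9, C_1 ≅ Z^12.

∂_1: C_1 → C_0 maps an edge to its endpoints' difference, ∂[p,q] = q − p. For instance
  ∂[v_2,v_7] = [v_7] − [v_2].
As a 9×12 matrix over Z this has rank 8, with invariant factors (1,1,1,1,1,1,1,1).

Computing H_k = (kernel of ∂_k) / (image of ∂_{k+1}):

  H_0: rank C_0 − rank ∂_1 = 9 − 8 = 1, and the invariant factors of ∂_1 are all 1, so H_0 ≅ Z.

(K is a triangulation of a wedge of 4 circles.)

H_0 = Z.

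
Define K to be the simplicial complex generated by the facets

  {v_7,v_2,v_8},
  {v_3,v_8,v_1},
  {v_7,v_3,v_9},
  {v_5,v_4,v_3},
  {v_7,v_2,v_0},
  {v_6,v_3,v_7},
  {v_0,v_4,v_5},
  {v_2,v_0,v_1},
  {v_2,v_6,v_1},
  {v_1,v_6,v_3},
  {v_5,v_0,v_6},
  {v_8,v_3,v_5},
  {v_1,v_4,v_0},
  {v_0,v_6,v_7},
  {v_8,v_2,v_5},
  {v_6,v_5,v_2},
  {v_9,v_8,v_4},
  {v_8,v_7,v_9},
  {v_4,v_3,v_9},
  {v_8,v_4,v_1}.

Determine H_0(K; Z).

H_0 = Z.

Order the vertices as v_0 < v_1 < v_2 < v_3 < v_4 < v_5 < v_6 < v_7 < v_8 < v_9. Listing each simplex with vertices in this order, K has dimension 2 with simplices:

  0-simplices (10): [v_0], [v_1], [v_2], [v_3], [v_4], [v_5], [v_6], [v_7], [v_8], [v_9]
  1-simplices (30): (30 of them)
  2-simplices (20): (20 of them)

giving chain groups C_0 ≅ Z^10, C_1 ≅ Z^30, C_2 ≅ Z^20.

∂_1: C_1 → C_0 is given by ∂[p,q] = [q] − [p]. For instance
  ∂[v_7,v_9] = [v_9] − [v_7].
The resulting 10×30 matrix has rank 9, and its Smith normal form has invariant factors (1,1,1,1,1,1,1,1,1).

The boundary map ∂_2: C_2 → C_1 acts by ∂[p,q,r] = [q,r] − [p,r] + [p,q]. For instance
  ∂[v_3,v_6,v_7] = [v_6,v_7] − [v_3,v_7] + [v_3,v_6],
  ∂[v_2,v_7,v_8] = [v_7,v_8] − [v_2,v_8] + [v_2,v_7].
The 30×20 boundary matrix has rank 20 and Smith normal form diag(1,1,1,1,1,1,1,1,1,1,1,1,1,1,1,1,1,1,1,2).

Reading off H_k = ker ∂_k / im ∂_{k+1}:

  H_0: rank C_0 − rank ∂_1 = 10 − 9 = 1, and the invariant factors of ∂_1 are all 1, so H_0 ≅ Z.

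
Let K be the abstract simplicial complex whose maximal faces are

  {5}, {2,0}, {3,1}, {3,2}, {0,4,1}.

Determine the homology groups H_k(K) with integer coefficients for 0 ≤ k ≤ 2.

Fix the vertex order 0 < 1 < 2 < 3 < 4 < 5 and write every simplex with vertices in increasing order. Then dim K = 2 and the simplices of K are:

  0-simplices (6): [0], [1], [2], [3], [4], [5]
  1-simplices (6): [0,1], [0,2], [0,4], [1,3], [1,4], [2,3]
  2-simplices (1): [0,1,4]

giving chain groups C_0 ≅ Z^6, C_1 ≅ Z^6, C_2 ≅ Z^1.

Boundary ∂_1: C_1 → C_0 sends each edge [p,q] (with p < q) to q − p. For instance
  ∂[1,4] = [4] − [1].
This gives a 6×6 integer matrix of rank 4; reducing to Smith normal form yields diagonal entries (1,1,1,1).

The boundary map ∂_2: C_2 → C_1 sends each 2-simplex [p,q,r] to [q,r] − [p,r] + [p,q]. For instance
  ∂[0,1,4] = [1,4] − [0,4] + [0,1].
The resulting 6×1 matrix has rank 1, and its Smith normal form has invariant factors (1).

Reading off H_k = ker ∂_k / im ∂_{k+1}:

  H_0: rank C_0 − rank ∂_1 = 6 − 4 = 2, and the invariant factors of ∂_1 are all 1, so H_0 ≅ Z^2.
  H_1: rank ker ∂_1 − rank ∂_2 = (6 − 4) − 1 = 1, and the invariant factors of ∂_2 are all 1, so H_1 ≅ Z.
  H_2: rank ker ∂_2 − rank ∂_3 = (1 − 1) − 0 = 0, and there is no ∂_3, so H_2 ≅ 0.

H_0 = Z^2,  H_1 = Z,  H_2 = 0.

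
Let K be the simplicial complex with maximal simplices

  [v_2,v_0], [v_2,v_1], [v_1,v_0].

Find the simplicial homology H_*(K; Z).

Order the vertices as v_0 < v_1 < v_2. Listing each simplex with vertices in this order, K has dimension 1 with simplices:

  0-simplices (3): [v_0], [v_1], [v_2]
  1-simplices (3): [v_0,v_1], [v_0,v_2], [v_1,v_2]

giving chain groups C_0 ≅ Z^3, C_1 ≅ Z^3.

Boundary ∂_1: C_1 → C_0 sends each edge [p,q] (with p < q) to q − p.
As a 3×3 matrix over Z this has rank 2, with invariant factors (1,1).

From H_k ≅ ker(∂_k) / im(∂_{k+1}) we obtain:

  H_0: rank C_0 − rank ∂_1 = 3 − 2 = 1, and the invariant factors of ∂_1 are all 1, so H_0 = Z.
  H_1: rank ker ∂_1 − rank ∂_2 = (3 − 2) − 0 = 1, and there is no ∂_2, so H_1 = Z.

H_0 = Z,  H_1 = Z.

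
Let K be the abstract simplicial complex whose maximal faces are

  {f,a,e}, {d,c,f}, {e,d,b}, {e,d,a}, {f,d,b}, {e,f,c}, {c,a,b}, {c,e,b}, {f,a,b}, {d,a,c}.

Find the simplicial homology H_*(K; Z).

Fix the vertex order a < b < c < d < e < f and write every simplex with vertices in increasing order. Then dim K = 2 and the simplices of K are:

  0-simplices (6): a, b, c, d, e, f
  1-simplices (15): ab, ac, ad, ae, af, bc, bd, be, bf, cd, ce, cf, de, df, ef
  2-simplices (10): abc, abf, acd, ade, aef, bce, bde, bdf, cdf, cef

giving chain groups C_0 ≅ Z^6, C_1 ≅ Z^15, C_2 ≅ Z^10.

The boundary map ∂_1: C_1 → C_0 maps an edge to its endpoints' difference, ∂[p,q] = q − p.
As a 6×15 matrix over Z this has rank 5, with invariant factors (1,1,1,1,1).

The boundary map ∂_2: C_2 → C_1 sends each 2-simplex [p,q,r] to [q,r] − [p,r] + [p,q]. For instance
  ∂acd = cd − ad + ac,
  ∂aef = ef − af + ae.
As a 15×10 matrix over Z this has rank 10, with invariant factors (1,1,1,1,1,1,1,1,1,2).

Reading off H_k = ker ∂_k / im ∂_{k+1}:

  H_0: rank C_0 − rank ∂_1 = 6 − 5 = 1, and the invariant factors of ∂_1 are all 1, so H_0 = Z.
  H_1: rank ker ∂_1 − rank ∂_2 = (15 − 5) − 10 = 0, and ∂_2 has invariant factor 2 > 1, so H_1 = Z/2.
  H_2: rank ker ∂_2 − rank ∂_3 = (10 − 10) − 0 = 0, and there is no ∂_3, so H_2 = 0.

As a check, the Euler characteristic is 6 − 15 + 10 = 1, which agrees with 1 − 0 + 0 = 1.

H_0 = Z,  H_1 = Z/2,  H_2 = 0.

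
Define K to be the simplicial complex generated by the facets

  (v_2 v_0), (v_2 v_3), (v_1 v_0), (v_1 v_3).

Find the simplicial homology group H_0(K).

Order the vertices as v_0 < v_1 < v_2 < v_3. Listing each simplex with vertices in this order, K has dimension 1 with simplices:

  0-simplices (4): [v_0], [v_1], [v_2], [v_3]
  1-simplices (4): [v_0,v_1], [v_0,v_2], [v_1,v_3], [v_2,v_3]

so the chain groups are C_0 ≅ Z^4, C_1 ≅ Z^4.

The boundary map ∂_1: C_1 → C_0 is given by ∂[p,q] = [q] − [p].
As a 4×4 matrix over Z this has rank 3, with invariant factors (1,1,1).

Now H_k = ker ∂_k / im ∂_{k+1}, so:

  H_0: rank C_0 − rank ∂_1 = 4 − 3 = 1, and the invariant factors of ∂_1 are all 1, so H_0 = Z.

(K is a triangulation of the circle S^1.)

H_0 = Z.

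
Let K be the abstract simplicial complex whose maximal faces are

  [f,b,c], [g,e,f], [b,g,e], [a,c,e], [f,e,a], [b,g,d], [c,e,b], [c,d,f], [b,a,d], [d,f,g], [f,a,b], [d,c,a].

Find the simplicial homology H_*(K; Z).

Order the vertices as a < b < c < d < e < f < g. Listing each simplex with vertices in this order, K has dimension 2 with simplices:

  0-simplices (7): a, b, c, d, e, f, g
  1-simplices (18): ab, ac, ad, ae, af, bc, bd, be, bf, bg, cd, ce, cf, df, dg, ef, eg, fg
  2-simplices (12): abd, abf, acd, ace, aef, bce, bcf, bdg, beg, cdf, dfg, efg

giving chain groups C_0 ≅ Z^7, C_1 ≅ Z^18, C_2 ≅ Z^12.

Boundary ∂_1: C_1 → C_0 maps an edge to its endpoints' difference, ∂[p,q] = q − p.
This gives a 7×18 integer matrix of rank 6; reducing to Smith normal form yields diagonal entries (1,1,1,1,1,1).

The boundary map ∂_2: C_2 → C_1 acts by ∂[p,q,r] = [q,r] − [p,r] + [p,q]. For instance
  ∂beg = eg − bg + be,
  ∂cdf = df − cf + cd.
The 18×12 boundary matrix has rank 12 and Smith normal form diag(1,1,1,1,1,1,1,1,1,1,1,2).

Now H_k = ker ∂_k / im ∂_{k+1}, so:

  H_0: rank C_0 − rank ∂_1 = 7 − 6 = 1, and the invariant factors of ∂_1 are all 1, so H_0 = Z.
  H_1: rank ker ∂_1 − rank ∂_2 = (18 − 6) − 12 = 0, and ∂_2 has invariant factor 2 > 1, so H_1 = Z_2.
  H_2: rank ker ∂_2 − rank ∂_3 = (12 − 12) − 0 = 0, and there is no ∂_3, so H_2 = 0.

As a check, the Euler characteristic is 7 − 18 + 12 = 1, which agrees with 1 − 0 + 0 = 1.

H_0 ≅ Z,  H_1 ≅ Z_2,  H_2 = 0.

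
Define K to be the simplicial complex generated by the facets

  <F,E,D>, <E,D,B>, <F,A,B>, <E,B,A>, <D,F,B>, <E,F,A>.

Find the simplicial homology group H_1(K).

K has 5 vertices, 9 edges, 6 triangles.
rank ∂_1 = 4, rank ∂_2 = 5 ⇒ b_1 = 9 − 4 − 5 = 0; all invariant factors of ∂_2 are 1 so no torsion. So H_1 = 0.

H_1 ≅ 0.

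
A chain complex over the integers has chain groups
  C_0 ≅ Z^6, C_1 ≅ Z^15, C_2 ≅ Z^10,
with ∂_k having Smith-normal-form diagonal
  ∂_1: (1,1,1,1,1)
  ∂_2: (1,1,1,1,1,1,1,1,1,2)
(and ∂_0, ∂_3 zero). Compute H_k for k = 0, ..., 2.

H_0 ≅ Z,  H_1 ≅ Z/2,  H_2 = 0.

H_0: b_0 = 6 − 0 − 5 = 1; torsion from ∂_1 factors > 1: none. So H_0 ≅ Z.
H_1: b_1 = 15 − 5 − 10 = 0; torsion from ∂_2 factors > 1: [2]. So H_1 ≅ Z/2.
H_2: b_2 = 10 − 10 − 0 = 0; torsion from ∂_3 factors > 1: none. So H_2 ≅ 0.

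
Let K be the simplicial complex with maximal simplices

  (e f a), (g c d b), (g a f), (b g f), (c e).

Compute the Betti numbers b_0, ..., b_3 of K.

b_0 = 1, b_1 = 1, b_2 = 0, b_3 = 0.

We work with the vertex ordering a < b < c < d < e < f < g. The simplices of K, each written with vertices in increasing order, are:

  0-simplices (7): a, b, c, d, e, f, g
  1-simplices (13): ae, af, ag, bc, bd, bf, bg, cd, ce, cg, dg, ef, fg
  2-simplices (7): aef, afg, bcd, bcg, bdg, bfg, cdg
  3-simplices (1): bcdg

Hence C_0 ≅ Z^7, C_1 ≅ Z^13, C_2 ≅ Z^7, C_3 ≅ Z^1.

The boundary map ∂_1: C_1 → C_0 is given by ∂[p,q] = [q] − [p].
The 7×13 boundary matrix has rank 6 and Smith normal form diag(1,1,1,1,1,1).

∂_2: C_2 → C_1 acts by ∂[p,q,r] = [q,r] − [p,r] + [p,q]. For instance
  ∂bdg = dg − bg + bd,
  ∂afg = fg − ag + af.
As a 13×7 matrix over Z this has rank 6, with invariant factors (1,1,1,1,1,1).

The boundary map ∂_3: C_3 → C_2 sends each 3-simplex σ to the alternating sum Σ_i (−1)^i (σ with its i-th vertex removed). For instance
  ∂bcdg = cdg − bdg + bcg − bcd.
The resulting 7×1 matrix has rank 1, and its Smith normal form has invariant factors (1).

Now H_k = ker ∂_k / im ∂_{k+1}, so:

  H_0: rank C_0 − rank ∂_1 = 7 − 6 = 1, and the invariant factors of ∂_1 are all 1, so H_0 ≅ Z.
  H_1: rank ker ∂_1 − rank ∂_2 = (13 − 6) − 6 = 1, and the invariant factors of ∂_2 are all 1, so H_1 ≅ Z.
  H_2: rank ker ∂_2 − rank ∂_3 = (7 − 6) − 1 = 0, and the invariant factors of ∂_3 are all 1, so H_2 ≅ 0.
  H_3: rank ker ∂_3 − rank ∂_4 = (1 − 1) − 0 = 0, and there is no ∂_4, so H_3 ≅ 0.

Hence the Betti numbers are b_0 = 1, b_1 = 1, b_2 = 0, b_3 = 0.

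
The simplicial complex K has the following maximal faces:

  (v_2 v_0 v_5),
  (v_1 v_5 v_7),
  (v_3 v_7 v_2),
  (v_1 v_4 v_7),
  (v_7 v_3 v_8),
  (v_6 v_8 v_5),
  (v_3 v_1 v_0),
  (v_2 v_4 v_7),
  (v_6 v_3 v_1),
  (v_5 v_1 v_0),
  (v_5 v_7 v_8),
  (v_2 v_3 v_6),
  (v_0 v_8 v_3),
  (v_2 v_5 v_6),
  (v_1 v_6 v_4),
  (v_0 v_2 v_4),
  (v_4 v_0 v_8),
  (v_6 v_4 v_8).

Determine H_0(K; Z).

H_0 = Z.

We work with the vertex ordering v_0 < v_1 < v_2 < v_3 < v_4 < v_5 < v_6 < v_7 < v_8. The simplices of K, each written with vertices in increasing order, are:

  0-simplices (9): [v_0], [v_1], [v_2], [v_3], [v_4], [v_5], [v_6], [v_7], [v_8]
  1-simplices (27): (27 of them)
  2-simplices (18): (18 of them)

Hence C_0 ≅ Z^9, C_1 ≅ Z^27, C_2 ≅ Z^18.

Boundary ∂_1: C_1 → C_0 sends each edge [p,q] (with p < q) to q − p.
The 9×27 boundary matrix has rank 8 and Smith normal form diag(1,1,1,1,1,1,1,1).

Boundary ∂_2: C_2 → C_1 maps a triangle to the signed sum of its edges. For instance
  ∂[v_0,v_2,v_4] = [v_2,v_4] − [v_0,v_4] + [v_0,v_2],
  ∂[v_0,v_3,v_8] = [v_3,v_8] − [v_0,v_8] + [v_0,v_3].
The resulting 27×18 matrix has rank 17, and its Smith normal form has invariant factors (1,1,1,1,1,1,1,1,1,1,1,1,1,1,1,1,1).

Now H_k = ker ∂_k / im ∂_{k+1}, so:

  H_0: rank C_0 − rank ∂_1 = 9 − 8 = 1, and the invariant factors of ∂_1 are all 1, so H_0 ≅ Z.

(K is a triangulation of the torus T^2.)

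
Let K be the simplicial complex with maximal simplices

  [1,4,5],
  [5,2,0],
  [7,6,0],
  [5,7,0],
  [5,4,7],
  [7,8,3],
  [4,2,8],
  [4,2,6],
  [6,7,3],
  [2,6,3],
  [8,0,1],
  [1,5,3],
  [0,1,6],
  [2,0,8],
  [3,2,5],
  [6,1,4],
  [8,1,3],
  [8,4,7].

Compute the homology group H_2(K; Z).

H_2 ≅ Z.

Take the total order 0 < 1 < 2 < 3 < 4 < 5 < 6 < 7 < 8 on the vertex set. Then K (dimension 2) consists of the simplices:

  0-simplices (9): [0], [1], [2], [3], [4], [5], [6], [7], [8]
  1-simplices (27): (27 of them)
  2-simplices (18): [0,1,6], [0,1,8], [0,2,5], [0,2,8], [0,5,7], [0,6,7], [1,3,5], [1,3,8], [1,4,5], [1,4,6], [2,3,5], [2,3,6], [2,4,6], [2,4,8], [3,6,7], [3,7,8], [4,5,7], [4,7,8]

so the chain groups are C_0 ≅ Z^9, C_1 ≅ Z^27, C_2 ≅ Z^18.

∂_1: C_1 → C_0 maps an edge to its endpoints' difference, ∂[p,q] = q − p.
This gives a 9×27 integer matrix of rank 8; reducing to Smith normal form yields diagonal entries (1,1,1,1,1,1,1,1).

Boundary ∂_2: C_2 → C_1 sends each 2-simplex [p,q,r] to [q,r] − [p,r] + [p,q]. For instance
  ∂[1,3,8] = [3,8] − [1,8] + [1,3],
  ∂[1,4,5] = [4,5] − [1,5] + [1,4].
The resulting 27×18 matrix has rank 17, and its Smith normal form has invariant factors (1,1,1,1,1,1,1,1,1,1,1,1,1,1,1,1,1).

From H_k ≅ ker(∂_k) / im(∂_{k+1}) we obtain:

  H_2: rank ker ∂_2 − rank ∂_3 = (18 − 17) − 0 = 1, and there is no ∂_3, so H_2 = Z.

(K is a triangulation of the torus T^2.)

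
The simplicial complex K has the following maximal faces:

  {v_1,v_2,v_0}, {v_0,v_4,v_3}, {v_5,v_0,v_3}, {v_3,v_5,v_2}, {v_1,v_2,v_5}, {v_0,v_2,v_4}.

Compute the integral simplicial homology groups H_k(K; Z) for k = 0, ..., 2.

Fix the vertex order v_0 < v_1 < v_2 < v_3 < v_4 < v_5 and write every simplex with vertices in increasing order. Then dim K = 2 and the simplices of K are:

  0-simplices (6): [v_0], [v_1], [v_2], [v_3], [v_4], [v_5]
  1-simplices (12): [v_0,v_1], [v_0,v_2], [v_0,v_3], [v_0,v_4], [v_0,v_5], [v_1,v_2], [v_1,v_5], [v_2,v_3], [v_2,v_4], [v_2,v_5], [v_3,v_4], [v_3,v_5]
  2-simplices (6): [v_0,v_1,v_2], [v_0,v_2,v_4], [v_0,v_3,v_4], [v_0,v_3,v_5], [v_1,v_2,v_5], [v_2,v_3,v_5]

giving chain groups C_0 ≅ Z^6, C_1 ≅ Z^12, C_2 ≅ Z^6.

The boundary map ∂_1: C_1 → C_0 maps an edge to its endpoints' difference, ∂[p,q] = q − p.
The 6×12 boundary matrix has rank 5 and Smith normal form diag(1,1,1,1,1).

∂_2: C_2 → C_1 sends each 2-simplex [p,q,r] to [q,r] − [p,r] + [p,q]. For instance
  ∂[v_0,v_1,v_2] = [v_1,v_2] − [v_0,v_2] + [v_0,v_1],
  ∂[v_1,v_2,v_5] = [v_2,v_5] − [v_1,v_5] + [v_1,v_2].
As a 12×6 matrix over Z this has rank 6, with invariant factors (1,1,1,1,1,1).

From H_k ≅ ker(∂_k) / im(∂_{k+1}) we obtain:

  H_0: rank C_0 − rank ∂_1 = 6 − 5 = 1, and the invariant factors of ∂_1 are all 1, so H_0 ≅ Z.
  H_1: rank ker ∂_1 − rank ∂_2 = (12 − 5) − 6 = 1, and the invariant factors of ∂_2 are all 1, so H_1 ≅ Z.
  H_2: rank ker ∂_2 − rank ∂_3 = (6 − 6) − 0 = 0, and there is no ∂_3, so H_2 ≅ 0.

H_0 ≅ Z,  H_1 ≅ Z,  H_2 = 0.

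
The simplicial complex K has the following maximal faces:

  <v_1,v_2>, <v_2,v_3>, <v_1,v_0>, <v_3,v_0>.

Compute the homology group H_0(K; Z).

Order the vertices as v_0 < v_1 < v_2 < v_3. Listing each simplex with vertices in this order, K has dimension 1 with simplices:

  0-simplices (4): [v_0], [v_1], [v_2], [v_3]
  1-simplices (4): [v_0,v_1], [v_0,v_3], [v_1,v_2], [v_2,v_3]

so the chain groups are C_0 ≅ Z^4, C_1 ≅ Z^4.

The boundary map ∂_1: C_1 → C_0 is given by ∂[p,q] = [q] − [p]. For instance
  ∂[v_0,v_1] = [v_1] − [v_0].
As a 4×4 matrix over Z this has rank 3, with invariant factors (1,1,1).

From H_k ≅ ker(∂_k) / im(∂_{k+1}) we obtain:

  H_0: rank C_0 − rank ∂_1 = 4 − 3 = 1, and the invariant factors of ∂_1 are all 1, so H_0 ≅ Z.

H_0 ≅ Z.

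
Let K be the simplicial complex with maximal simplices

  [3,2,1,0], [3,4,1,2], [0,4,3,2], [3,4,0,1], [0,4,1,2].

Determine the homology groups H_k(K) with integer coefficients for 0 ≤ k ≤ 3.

We work with the vertex ordering 0 < 1 < 2 < 3 < 4. The simplices of K, each written with vertices in increasing order, are:

  0-simplices (5): [0], [1], [2], [3], [4]
  1-simplices (10): [0,1], [0,2], [0,3], [0,4], [1,2], [1,3], [1,4], [2,3], [2,4], [3,4]
  2-simplices (10): [0,1,2], [0,1,3], [0,1,4], [0,2,3], [0,2,4], [0,3,4], [1,2,3], [1,2,4], [1,3,4], [2,3,4]
  3-simplices (5): [0,1,2,3], [0,1,2,4], [0,1,3,4], [0,2,3,4], [1,2,3,4]

Hence C_0 ≅ Z^5, C_1 ≅ Z^10, C_2 ≅ Z^10, C_3 ≅ Z^5.

The boundary map ∂_1: C_1 → C_0 is given by ∂[p,q] = [q] − [p]. For instance
  ∂[1,2] = [2] − [1].
This gives a 5×10 integer matrix of rank 4; reducing to Smith normal form yields diagonal entries (1,1,1,1).

The boundary map ∂_2: C_2 → C_1 acts by ∂[p,q,r] = [q,r] − [p,r] + [p,q]. For instance
  ∂[1,2,3] = [2,3] − [1,3] + [1,2],
  ∂[1,3,4] = [3,4] − [1,4] + [1,3].
The resulting 10×10 matrix has rank 6, and its Smith normal form has invariant factors (1,1,1,1,1,1).

The boundary map ∂_3: C_3 → C_2 sends each 3-simplex σ to the alternating sum Σ_i (−1)^i (σ with its i-th vertex removed). For instance
  ∂[0,2,3,4] = [2,3,4] − [0,3,4] + [0,2,4] − [0,2,3],
  ∂[0,1,3,4] = [1,3,4] − [0,3,4] + [0,1,4] − [0,1,3].
As a 10×5 matrix over Z this has rank 4, with invariant factors (1,1,1,1).

From H_k ≅ ker(∂_k) / im(∂_{k+1}) we obtain:

  H_0: rank C_0 − rank ∂_1 = 5 − 4 = 1, and the invariant factors of ∂_1 are all 1, so H_0 = Z.
  H_1: rank ker ∂_1 − rank ∂_2 = (10 − 4) − 6 = 0, and the invariant factors of ∂_2 are all 1, so H_1 = 0.
  H_2: rank ker ∂_2 − rank ∂_3 = (10 − 6) − 4 = 0, and the invariant factors of ∂_3 are all 1, so H_2 = 0.
  H_3: rank ker ∂_3 − rank ∂_4 = (5 − 4) − 0 = 1, and there is no ∂_4, so H_3 = Z.

As a check, the Euler characteristic is 5 − 10 + 10 − 5 = 0, which agrees with 1 − 0 + 0 − 1 = 0.

H_0 = Z,  H_1 = 0,  H_2 = 0,  H_3 = Z.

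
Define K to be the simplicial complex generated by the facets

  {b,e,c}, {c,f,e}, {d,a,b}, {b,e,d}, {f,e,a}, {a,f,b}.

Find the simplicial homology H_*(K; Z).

Fix the vertex order a < b < c < d < e < f and write every simplex with vertices in increasing order. Then dim K = 2 and the simplices of K are:

  0-simplices (6): a, b, c, d, e, f
  1-simplices (12): ab, ad, ae, af, bc, bd, be, bf, ce, cf, de, ef
  2-simplices (6): abd, abf, aef, bce, bde, cef

giving chain groups C_0 ≅ Z^6, C_1 ≅ Z^12, C_2 ≅ Z^6.

The boundary map ∂_1: C_1 → C_0 sends each edge [p,q] (with p < q) to q − p.
The 6×12 boundary matrix has rank 5 and Smith normal form diag(1,1,1,1,1).

The boundary map ∂_2: C_2 → C_1 maps a triangle to the signed sum of its edges. For instance
  ∂abd = bd − ad + ab,
  ∂abf = bf − af + ab.
This gives a 12×6 integer matrix of rank 6; reducing to Smith normal form yields diagonal entries (1,1,1,1,1,1).

Now H_k = ker ∂_k / im ∂_{k+1}, so:

  H_0: rank C_0 − rank ∂_1 = 6 − 5 = 1, and the invariant factors of ∂_1 are all 1, so H_0 ≅ Z.
  H_1: rank ker ∂_1 − rank ∂_2 = (12 − 5) − 6 = 1, and the invariant factors of ∂_2 are all 1, so H_1 ≅ Z.
  H_2: rank ker ∂_2 − rank ∂_3 = (6 − 6) − 0 = 0, and there is no ∂_3, so H_2 ≅ 0.

(K is a triangulation of the cylinder S^1 x I.)

H_0 ≅ Z,  H_1 ≅ Z,  H_2 = 0.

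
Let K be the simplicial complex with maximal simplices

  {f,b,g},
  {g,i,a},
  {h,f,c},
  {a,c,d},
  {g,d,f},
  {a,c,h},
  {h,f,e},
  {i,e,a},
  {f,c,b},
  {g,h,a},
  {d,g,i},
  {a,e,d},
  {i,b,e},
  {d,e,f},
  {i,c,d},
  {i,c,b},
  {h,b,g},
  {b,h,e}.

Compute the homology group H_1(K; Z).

Order the vertices as a < b < c < d < e < f < g < h < i. Listing each simplex with vertices in this order, K has dimension 2 with simplices:

  0-simplices (9): a, b, c, d, e, f, g, h, i
  1-simplices (27): ac, ad, ae, ag, ah, ai, bc, be, bf, bg, bh, bi, cd, cf, ch, ci, de, df, dg, di, ef, eh, ei, fg, fh, gh, gi
  2-simplices (18): acd, ach, ade, aei, agh, agi, bcf, bci, beh, bei, bfg, bgh, cdi, cfh, def, dfg, dgi, efh

Hence C_0 ≅ Z^9, C_1 ≅ Z^27, C_2 ≅ Z^18.

Boundary ∂_1: C_1 → C_0 is given by ∂[p,q] = [q] − [p]. For instance
  ∂ci = i − c.
As a 9×27 matrix over Z this has rank 8, with invariant factors (1,1,1,1,1,1,1,1).

∂_2: C_2 → C_1 sends each 2-simplex [p,q,r] to [q,r] − [p,r] + [p,q]. For instance
  ∂bci = ci − bi + bc,
  ∂ach = ch − ah + ac.
The 27×18 boundary matrix has rank 18 and Smith normal form diag(1,1,1,1,1,1,1,1,1,1,1,1,1,1,1,1,1,2).

From H_k ≅ ker(∂_k) / im(∂_{k+1}) we obtain:

  H_1: rank ker ∂_1 − rank ∂_2 = (27 − 8) − 18 = 1, and ∂_2 has invariant factor 2 > 1, so H_1 ≅ Z ⊕ Z/2.

H_1 ≅ Z ⊕ Z/2.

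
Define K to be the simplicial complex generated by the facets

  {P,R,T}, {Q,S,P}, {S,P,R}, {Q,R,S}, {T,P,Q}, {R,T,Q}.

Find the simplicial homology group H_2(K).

H_2 = Z.

K has 5 vertices, 9 edges, 6 triangles.
rank ∂_2 = 5, rank ∂_3 = 0 ⇒ b_2 = 6 − 5 − 0 = 1. So H_2 ≅ Z.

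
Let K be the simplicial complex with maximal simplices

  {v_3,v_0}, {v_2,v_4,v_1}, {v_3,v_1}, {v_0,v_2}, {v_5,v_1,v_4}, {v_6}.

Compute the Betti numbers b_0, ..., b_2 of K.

Order the vertices as v_0 < v_1 < v_2 < v_3 < v_4 < v_5 < v_6. Listing each simplex with vertices in this order, K has dimension 2 with simplices:

  0-simplices (7): [v_0], [v_1], [v_2], [v_3], [v_4], [v_5], [v_6]
  1-simplices (8): [v_0,v_2], [v_0,v_3], [v_1,v_2], [v_1,v_3], [v_1,v_4], [v_1,v_5], [v_2,v_4], [v_4,v_5]
  2-simplices (2): [v_1,v_2,v_4], [v_1,v_4,v_5]

Hence C_0 ≅ Z^7, C_1 ≅ Z^8, C_2 ≅ Z^2.

Boundary ∂_1: C_1 → C_0 maps an edge to its endpoints' difference, ∂[p,q] = q − p.
As a 7×8 matrix over Z this has rank 5, with invariant factors (1,1,1,1,1).

Boundary ∂_2: C_2 → C_1 sends each 2-simplex [p,q,r] to [q,r] − [p,r] + [p,q]. For instance
  ∂[v_1,v_4,v_5] = [v_4,v_5] − [v_1,v_5] + [v_1,v_4],
  ∂[v_1,v_2,v_4] = [v_2,v_4] − [v_1,v_4] + [v_1,v_2].
This gives a 8×2 integer matrix of rank 2; reducing to Smith normal form yields diagonal entries (1,1).

Now H_k = ker ∂_k / im ∂_{k+1}, so:

  H_0: rank C_0 − rank ∂_1 = 7 − 5 = 2, and the invariant factors of ∂_1 are all 1, so H_0 = Z^2.
  H_1: rank ker ∂_1 − rank ∂_2 = (8 − 5) − 2 = 1, and the invariant factors of ∂_2 are all 1, so H_1 = Z.
  H_2: rank ker ∂_2 − rank ∂_3 = (2 − 2) − 0 = 0, and there is no ∂_3, so H_2 = 0.

Hence the Betti numbers are b_0 = 2, b_1 = 1, b_2 = 0.

b_0 = 2, b_1 = 1, b_2 = 0.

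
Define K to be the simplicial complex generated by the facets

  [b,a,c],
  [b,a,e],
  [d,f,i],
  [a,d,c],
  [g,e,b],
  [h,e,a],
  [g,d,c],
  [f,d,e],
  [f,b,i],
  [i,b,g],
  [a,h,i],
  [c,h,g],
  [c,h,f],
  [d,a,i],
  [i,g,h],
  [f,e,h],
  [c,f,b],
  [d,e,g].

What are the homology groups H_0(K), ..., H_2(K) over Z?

Take the total order a < b < c < d < e < f < g < h < i on the vertex set. Then K (dimension 2) consists of the simplices:

  0-simplices (9): a, b, c, d, e, f, g, h, i
  1-simplices (27): ab, ac, ad, ae, ah, ai, bc, be, bf, bg, bi, cd, cf, cg, ch, de, df, dg, di, ef, eg, eh, fh, fi, gh, gi, hi
  2-simplices (18): abc, abe, acd, adi, aeh, ahi, bcf, beg, bfi, bgi, cdg, cfh, cgh, def, deg, dfi, efh, ghi

so the chain groups are C_0 ≅ Z^9, C_1 ≅ Z^27, C_2 ≅ Z^18.

Boundary ∂_1: C_1 → C_0 maps an edge to its endpoints' difference, ∂[p,q] = q − p. For instance
  ∂ch = h − c.
This gives a 9×27 integer matrix of rank 8; reducing to Smith normal form yields diagonal entries (1,1,1,1,1,1,1,1).

Boundary ∂_2: C_2 → C_1 maps a triangle to the signed sum of its edges. For instance
  ∂beg = eg − bg + be,
  ∂bfi = fi − bi + bf.
The 27×18 boundary matrix has rank 17 and Smith normal form diag(1,1,1,1,1,1,1,1,1,1,1,1,1,1,1,1,1).

Reading off H_k = ker ∂_k / im ∂_{k+1}:

  H_0: rank C_0 − rank ∂_1 = 9 − 8 = 1, and the invariant factors of ∂_1 are all 1, so H_0 = Z.
  H_1: rank ker ∂_1 − rank ∂_2 = (27 − 8) − 17 = 2, and the invariant factors of ∂_2 are all 1, so H_1 = Z^2.
  H_2: rank ker ∂_2 − rank ∂_3 = (18 − 17) − 0 = 1, and there is no ∂_3, so H_2 = Z.

As a check, the Euler characteristic is 9 − 27 + 18 = 0, which agrees with 1 − 2 + 1 = 0.

H_0 ≅ Z,  H_1 ≅ Z^2,  H_2 ≅ Z.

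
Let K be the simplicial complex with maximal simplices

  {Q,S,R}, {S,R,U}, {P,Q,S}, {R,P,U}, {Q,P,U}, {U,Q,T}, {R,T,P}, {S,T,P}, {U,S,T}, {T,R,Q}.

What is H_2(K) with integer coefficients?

Fix the vertex order P < Q < R < S < T < U and write every simplex with vertices in increasing order. Then dim K = 2 and the simplices of K are:

  0-simplices (6): P, Q, R, S, T, U
  1-simplices (15): PQ, PR, PS, PT, PU, QR, QS, QT, QU, RS, RT, RU, ST, SU, TU
  2-simplices (10): PQS, PQU, PRT, PRU, PST, QRS, QRT, QTU, RSU, STU

giving chain groups C_0 ≅ Z^6, C_1 ≅ Z^15, C_2 ≅ Z^10.

∂_1: C_1 → C_0 is given by ∂[p,q] = [q] − [p].
The resulting 6×15 matrix has rank 5, and its Smith normal form has invariant factors (1,1,1,1,1).

∂_2: C_2 → C_1 acts by ∂[p,q,r] = [q,r] − [p,r] + [p,q]. For instance
  ∂PRT = RT − PT + PR,
  ∂PQS = QS − PS + PQ.
As a 15×10 matrix over Z this has rank 10, with invariant factors (1,1,1,1,1,1,1,1,1,2).

From H_k ≅ ker(∂_k) / im(∂_{k+1}) we obtain:

  H_2: rank ker ∂_2 − rank ∂_3 = (10 − 10) − 0 = 0, and there is no ∂_3, so H_2 = 0.

H_2 ≅ 0.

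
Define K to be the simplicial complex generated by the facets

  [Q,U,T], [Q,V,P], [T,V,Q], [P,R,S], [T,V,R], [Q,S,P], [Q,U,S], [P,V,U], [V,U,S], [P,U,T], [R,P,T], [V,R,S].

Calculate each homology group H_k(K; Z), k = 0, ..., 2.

H_0 = Z,  H_1 = Z/2Z,  H_2 = 0.

K has 7 vertices, 18 edges, 12 triangles.
rank ∂_0 = 0, rank ∂_1 = 6 ⇒ b_0 = 7 − 0 − 6 = 1; all invariant factors of ∂_1 are 1 so no torsion. So H_0 ≅ Z.
rank ∂_1 = 6, rank ∂_2 = 12 ⇒ b_1 = 18 − 6 − 12 = 0; ∂_2 has invariant factor(s) [2] giving torsion. So H_1 ≅ Z/2Z.
rank ∂_2 = 12, rank ∂_3 = 0 ⇒ b_2 = 12 − 12 − 0 = 0. So H_2 ≅ 0.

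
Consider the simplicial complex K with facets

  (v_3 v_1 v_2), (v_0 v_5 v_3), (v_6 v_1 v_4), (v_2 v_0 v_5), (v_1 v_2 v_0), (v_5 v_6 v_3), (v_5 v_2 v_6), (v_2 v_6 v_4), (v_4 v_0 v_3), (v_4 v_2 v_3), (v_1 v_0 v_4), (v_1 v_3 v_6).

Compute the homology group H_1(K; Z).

We work with the vertex ordering v_0 < v_1 < v_2 < v_3 < v_4 < v_5 < v_6. The simplices of K, each written with vertices in increasing order, are:

  0-simplices (7): [v_0], [v_1], [v_2], [v_3], [v_4], [v_5], [v_6]
  1-simplices (18): (18 of them)
  2-simplices (12): (12 of them)

giving chain groups C_0 ≅ Z^7, C_1 ≅ Z^18, C_2 ≅ Z^12.

The boundary map ∂_1: C_1 → C_0 is given by ∂[p,q] = [q] − [p]. For instance
  ∂[v_5,v_6] = [v_6] − [v_5].
This gives a 7×18 integer matrix of rank 6; reducing to Smith normal form yields diagonal entries (1,1,1,1,1,1).

Boundary ∂_2: C_2 → C_1 sends each 2-simplex [p,q,r] to [q,r] − [p,r] + [p,q]. For instance
  ∂[v_0,v_2,v_5] = [v_2,v_5] − [v_0,v_5] + [v_0,v_2],
  ∂[v_0,v_1,v_4] = [v_1,v_4] − [v_0,v_4] + [v_0,v_1].
This gives a 18×12 integer matrix of rank 12; reducing to Smith normal form yields diagonal entries (1,1,1,1,1,1,1,1,1,1,1,2).

Computing H_k = (kernel of ∂_k) / (image of ∂_{k+1}):

  H_1: rank ker ∂_1 − rank ∂_2 = (18 − 6) − 12 = 0, and ∂_2 has invariant factor 2 > 1, so H_1 ≅ Z/2.

(K is a triangulation of the real projective plane RP^2.)

H_1 = Z/2.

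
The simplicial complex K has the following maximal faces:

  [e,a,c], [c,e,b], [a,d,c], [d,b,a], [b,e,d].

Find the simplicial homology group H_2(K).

H_2 = 0.

Order the vertices as a < b < c < d < e. Listing each simplex with vertices in this order, K has dimension 2 with simplices:

  0-simplices (5): a, b, c, d, e
  1-simplices (10): ab, ac, ad, ae, bc, bd, be, cd, ce, de
  2-simplices (5): abd, acd, ace, bce, bde

giving chain groups C_0 ≅ Z^5, C_1 ≅ Z^10, C_2 ≅ Z^5.

∂_1: C_1 → C_0 sends each edge [p,q] (with p < q) to q − p. For instance
  ∂ce = e − c.
The resulting 5×10 matrix has rank 4, and its Smith normal form has invariant factors (1,1,1,1).

∂_2: C_2 → C_1 sends each 2-simplex [p,q,r] to [q,r] − [p,r] + [p,q]. For instance
  ∂bce = ce − be + bc,
  ∂abd = bd − ad + ab.
As a 10×5 matrix over Z this has rank 5, with invariant factors (1,1,1,1,1).

Computing H_k = (kernel of ∂_k) / (image of ∂_{k+1}):

  H_2: rank ker ∂_2 − rank ∂_3 = (5 − 5) − 0 = 0, and there is no ∂_3, so H_2 = 0.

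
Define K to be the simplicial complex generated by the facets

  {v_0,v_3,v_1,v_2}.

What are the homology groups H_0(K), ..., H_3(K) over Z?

K has 4 vertices, 6 edges, 4 triangles, 1 3-simplex.
rank ∂_0 = 0, rank ∂_1 = 3 ⇒ b_0 = 4 − 0 − 3 = 1; all invariant factors of ∂_1 are 1 so no torsion. So H_0 ≅ Z.
rank ∂_1 = 3, rank ∂_2 = 3 ⇒ b_1 = 6 − 3 − 3 = 0; all invariant factors of ∂_2 are 1 so no torsion. So H_1 ≅ 0.
rank ∂_2 = 3, rank ∂_3 = 1 ⇒ b_2 = 4 − 3 − 1 = 0; all invariant factors of ∂_3 are 1 so no torsion. So H_2 ≅ 0.
rank ∂_3 = 1, rank ∂_4 = 0 ⇒ b_3 = 1 − 1 − 0 = 0. So H_3 ≅ 0.

H_0 ≅ Z,  H_1 = 0,  H_2 = 0,  H_3 = 0.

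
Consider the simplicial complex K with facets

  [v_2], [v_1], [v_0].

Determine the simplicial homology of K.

H_0 = Z^3.

Take the total order v_0 < v_1 < v_2 on the vertex set. Then K (dimension 0) consists of the simplices:

  0-simplices (3): [v_0], [v_1], [v_2]

Hence C_0 ≅ Z^3.

Reading off H_k = ker ∂_k / im ∂_{k+1}:

  H_0: rank C_0 − rank ∂_1 = 3 − 0 = 3, and there is no ∂_1, so H_0 ≅ Z^3.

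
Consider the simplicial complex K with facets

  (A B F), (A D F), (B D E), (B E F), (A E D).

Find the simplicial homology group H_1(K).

Fix the vertex order A < B < D < E < F and write every simplex with vertices in increasing order. Then dim K = 2 and the simplices of K are:

  0-simplices (5): A, B, D, E, F
  1-simplices (10): AB, AD, AE, AF, BD, BE, BF, DE, DF, EF
  2-simplices (5): ABF, ADE, ADF, BDE, BEF

so the chain groups are C_0 ≅ Z^5, C_1 ≅ Z^10, C_2 ≅ Z^5.

∂_1: C_1 → C_0 sends each edge [p,q] (with p < q) to q − p. For instance
  ∂DF = F − D.
This gives a 5×10 integer matrix of rank 4; reducing to Smith normal form yields diagonal entries (1,1,1,1).

∂_2: C_2 → C_1 maps a triangle to the signed sum of its edges. For instance
  ∂ADF = DF − AF + AD,
  ∂BDE = DE − BE + BD.
As a 10×5 matrix over Z this has rank 5, with invariant factors (1,1,1,1,1).

Reading off H_k = ker ∂_k / im ∂_{k+1}:

  H_1: rank ker ∂_1 − rank ∂_2 = (10 − 4) − 5 = 1, and the invariant factors of ∂_2 are all 1, so H_1 ≅ Z.

(K is a triangulation of the Möbius band.)

H_1 ≅ Z.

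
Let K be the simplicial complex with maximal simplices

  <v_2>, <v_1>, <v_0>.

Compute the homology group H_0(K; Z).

H_0 ≅ Z^3.

Order the vertices as v_0 < v_1 < v_2. Listing each simplex with vertices in this order, K has dimension 0 with simplices:

  0-simplices (3): [v_0], [v_1], [v_2]

so the chain groups are C_0 ≅ Z^3.

From H_k ≅ ker(∂_k) / im(∂_{k+1}) we obtain:

  H_0: rank C_0 − rank ∂_1 = 3 − 0 = 3, and there is no ∂_1, so H_0 ≅ Z^3.

(K is a triangulation of a set of 3 points.)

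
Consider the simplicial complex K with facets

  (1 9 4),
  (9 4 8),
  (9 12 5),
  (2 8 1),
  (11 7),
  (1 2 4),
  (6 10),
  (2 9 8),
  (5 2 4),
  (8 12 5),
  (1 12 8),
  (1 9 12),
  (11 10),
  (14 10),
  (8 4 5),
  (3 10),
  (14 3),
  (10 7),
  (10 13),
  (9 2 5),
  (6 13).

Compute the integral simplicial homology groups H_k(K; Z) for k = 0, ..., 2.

H_0 = Z^2,  H_1 = Z^3 ⊕ Z_2,  H_2 = 0.

Order the vertices as 1 < 2 < 3 < 4 < 5 < 6 < 7 < 8 < 9 < 10 < 11 < 12 < 13 < 14. Listing each simplex with vertices in this order, K has dimension 2 with simplices:

  0-simplices (14): [1], [2], [3], [4], [5], [6], [7], [8], [9], [10], [11], [12], [13], [14]
  1-simplices (27): (27 of them)
  2-simplices (12): [1,2,4], [1,2,8], [1,4,9], [1,8,12], [1,9,12], [2,4,5], [2,5,9], [2,8,9], [4,5,8], [4,8,9], [5,8,12], [5,9,12]

so the chain groups are C_0 ≅ Z^14, C_1 ≅ Z^27, C_2 ≅ Z^12.

∂_1: C_1 → C_0 sends each edge [p,q] (with p < q) to q − p.
This gives a 14×27 integer matrix of rank 12; reducing to Smith normal form yields diagonal entries (1,1,1,1,1,1,1,1,1,1,1,1).

Boundary ∂_2: C_2 → C_1 sends each 2-simplex [p,q,r] to [q,r] − [p,r] + [p,q]. For instance
  ∂[2,8,9] = [8,9] − [2,9] + [2,8],
  ∂[4,8,9] = [8,9] − [4,9] + [4,8].
As a 27×12 matrix over Z this has rank 12, with invariant factors (1,1,1,1,1,1,1,1,1,1,1,2).

From H_k ≅ ker(∂_k) / im(∂_{k+1}) we obtain:

  H_0: rank C_0 − rank ∂_1 = 14 − 12 = 2, and the invariant factors of ∂_1 are all 1, so H_0 ≅ Z^2.
  H_1: rank ker ∂_1 − rank ∂_2 = (27 − 12) − 12 = 3, and ∂_2 has invariant factor 2 > 1, so H_1 ≅ Z^3 ⊕ Z_2.
  H_2: rank ker ∂_2 − rank ∂_3 = (12 − 12) − 0 = 0, and there is no ∂_3, so H_2 ≅ 0.

(K is a triangulation of the disjoint union of the real projective plane RP^2 and a wedge of 3 circles.)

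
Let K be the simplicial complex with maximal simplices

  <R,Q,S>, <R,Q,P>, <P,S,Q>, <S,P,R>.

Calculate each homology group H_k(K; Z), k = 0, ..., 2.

H_0 ≅ Z,  H_1 = 0,  H_2 ≅ Z.

Fix the vertex order P < Q < R < S and write every simplex with vertices in increasing order. Then dim K = 2 and the simplices of K are:

  0-simplices (4): P, Q, R, S
  1-simplices (6): PQ, PR, PS, QR, QS, RS
  2-simplices (4): PQR, PQS, PRS, QRS

Hence C_0 ≅ Z^4, C_1 ≅ Z^6, C_2 ≅ Z^4.

∂_1: C_1 → C_0 is given by ∂[p,q] = [q] − [p]. For instance
  ∂PR = R − P.
This gives a 4×6 integer matrix of rank 3; reducing to Smith normal form yields diagonal entries (1,1,1).

Boundary ∂_2: C_2 → C_1 maps a triangle to the signed sum of its edges. For instance
  ∂PQS = QS − PS + PQ,
  ∂PRS = RS − PS + PR.
This gives a 6×4 integer matrix of rank 3; reducing to Smith normal form yields diagonal entries (1,1,1).

Computing H_k = (kernel of ∂_k) / (image of ∂_{k+1}):

  H_0: rank C_0 − rank ∂_1 = 4 − 3 = 1, and the invariant factors of ∂_1 are all 1, so H_0 = Z.
  H_1: rank ker ∂_1 − rank ∂_2 = (6 − 3) − 3 = 0, and the invariant factors of ∂_2 are all 1, so H_1 = 0.
  H_2: rank ker ∂_2 − rank ∂_3 = (4 − 3) − 0 = 1, and there is no ∂_3, so H_2 = Z.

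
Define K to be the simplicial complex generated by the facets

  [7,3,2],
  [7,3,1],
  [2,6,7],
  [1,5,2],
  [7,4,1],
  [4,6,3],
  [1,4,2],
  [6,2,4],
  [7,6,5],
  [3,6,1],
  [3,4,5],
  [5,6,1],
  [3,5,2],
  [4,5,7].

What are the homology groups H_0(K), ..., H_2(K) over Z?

Take the total order 1 < 2 < 3 < 4 < 5 < 6 < 7 on the vertex set. Then K (dimension 2) consists of the simplices:

  0-simplices (7): [1], [2], [3], [4], [5], [6], [7]
  1-simplices (21): [1,2], [1,3], [1,4], [1,5], [1,6], [1,7], [2,3], [2,4], [2,5], [2,6], [2,7], [3,4], [3,5], [3,6], [3,7], [4,5], [4,6], [4,7], [5,6], [5,7], [6,7]
  2-simplices (14): [1,2,4], [1,2,5], [1,3,6], [1,3,7], [1,4,7], [1,5,6], [2,3,5], [2,3,7], [2,4,6], [2,6,7], [3,4,5], [3,4,6], [4,5,7], [5,6,7]

giving chain groups C_0 ≅ Z^7, C_1 ≅ Z^21, C_2 ≅ Z^14.

∂_1: C_1 → C_0 maps an edge to its endpoints' difference, ∂[p,q] = q − p. For instance
  ∂[2,7] = [7] − [2].
As a 7×21 matrix over Z this has rank 6, with invariant factors (1,1,1,1,1,1).

Boundary ∂_2: C_2 → C_1 sends each 2-simplex [p,q,r] to [q,r] − [p,r] + [p,q]. For instance
  ∂[3,4,5] = [4,5] − [3,5] + [3,4],
  ∂[1,3,6] = [3,6] − [1,6] + [1,3].
As a 21×14 matrix over Z this has rank 13, with invariant factors (1,1,1,1,1,1,1,1,1,1,1,1,1).

From H_k ≅ ker(∂_k) / im(∂_{k+1}) we obtain:

  H_0: rank C_0 − rank ∂_1 = 7 − 6 = 1, and the invariant factors of ∂_1 are all 1, so H_0 ≅ Z.
  H_1: rank ker ∂_1 − rank ∂_2 = (21 − 6) − 13 = 2, and the invariant factors of ∂_2 are all 1, so H_1 ≅ Z^2.
  H_2: rank ker ∂_2 − rank ∂_3 = (14 − 13) − 0 = 1, and there is no ∂_3, so H_2 ≅ Z.

As a check, the Euler characteristic is 7 − 21 + 14 = 0, which agrees with 1 − 2 + 1 = 0.

H_0 = Z,  H_1 = Z^2,  H_2 = Z.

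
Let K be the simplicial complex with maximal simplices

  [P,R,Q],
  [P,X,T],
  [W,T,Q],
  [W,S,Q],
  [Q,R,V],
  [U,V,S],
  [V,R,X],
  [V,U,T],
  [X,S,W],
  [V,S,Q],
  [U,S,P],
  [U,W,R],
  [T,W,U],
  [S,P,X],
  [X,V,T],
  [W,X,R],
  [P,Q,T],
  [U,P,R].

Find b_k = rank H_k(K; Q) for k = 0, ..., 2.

b_0 = 1, b_1 = 2, b_2 = 1.

Order the vertices as P < Q < R < S < T < U < V < W < X. Listing each simplex with vertices in this order, K has dimension 2 with simplices:

  0-simplices (9): P, Q, R, S, T, U, V, W, X
  1-simplices (27): PQ, PR, PS, PT, PU, PX, QR, QS, QT, QV, QW, RU, RV, RW, RX, SU, SV, SW, SX, TU, TV, TW, TX, UV, UW, VX, WX
  2-simplices (18): PQR, PQT, PRU, PSU, PSX, PTX, QRV, QSV, QSW, QTW, RUW, RVX, RWX, SUV, SWX, TUV, TUW, TVX

so the chain groups are C_0 ≅ Z^9, C_1 ≅ Z^27, C_2 ≅ Z^18.

The boundary map ∂_1: C_1 → C_0 is given by ∂[p,q] = [q] − [p]. For instance
  ∂QS = S − Q.
The resulting 9×27 matrix has rank 8, and its Smith normal form has invariant factors (1,1,1,1,1,1,1,1).

Boundary ∂_2: C_2 → C_1 acts by ∂[p,q,r] = [q,r] − [p,r] + [p,q]. For instance
  ∂PQR = QR − PR + PQ,
  ∂RVX = VX − RX + RV.
As a 27×18 matrix over Z this has rank 17, with invariant factors (1,1,1,1,1,1,1,1,1,1,1,1,1,1,1,1,1).

Now H_k = ker ∂_k / im ∂_{k+1}, so:

  H_0: rank C_0 − rank ∂_1 = 9 − 8 = 1, and the invariant factors of ∂_1 are all 1, so H_0 ≅ Z.
  H_1: rank ker ∂_1 − rank ∂_2 = (27 − 8) − 17 = 2, and the invariant factors of ∂_2 are all 1, so H_1 ≅ Z^2.
  H_2: rank ker ∂_2 − rank ∂_3 = (18 − 17) − 0 = 1, and there is no ∂_3, so H_2 ≅ Z.

As a check, the Euler characteristic is 9 − 27 + 18 = 0, which agrees with 1 − 2 + 1 = 0.

Hence the Betti numbers are b_0 = 1, b_1 = 2, b_2 = 1.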